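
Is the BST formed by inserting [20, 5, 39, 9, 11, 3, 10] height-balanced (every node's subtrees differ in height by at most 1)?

Tree (level-order array): [20, 5, 39, 3, 9, None, None, None, None, None, 11, 10]
Definition: a tree is height-balanced if, at every node, |h(left) - h(right)| <= 1 (empty subtree has height -1).
Bottom-up per-node check:
  node 3: h_left=-1, h_right=-1, diff=0 [OK], height=0
  node 10: h_left=-1, h_right=-1, diff=0 [OK], height=0
  node 11: h_left=0, h_right=-1, diff=1 [OK], height=1
  node 9: h_left=-1, h_right=1, diff=2 [FAIL (|-1-1|=2 > 1)], height=2
  node 5: h_left=0, h_right=2, diff=2 [FAIL (|0-2|=2 > 1)], height=3
  node 39: h_left=-1, h_right=-1, diff=0 [OK], height=0
  node 20: h_left=3, h_right=0, diff=3 [FAIL (|3-0|=3 > 1)], height=4
Node 9 violates the condition: |-1 - 1| = 2 > 1.
Result: Not balanced


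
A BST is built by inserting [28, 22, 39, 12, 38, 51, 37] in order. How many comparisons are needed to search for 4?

Search path for 4: 28 -> 22 -> 12
Found: False
Comparisons: 3


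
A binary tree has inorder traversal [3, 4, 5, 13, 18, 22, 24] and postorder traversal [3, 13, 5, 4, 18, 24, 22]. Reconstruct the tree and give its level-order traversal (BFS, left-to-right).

Inorder:   [3, 4, 5, 13, 18, 22, 24]
Postorder: [3, 13, 5, 4, 18, 24, 22]
Algorithm: postorder visits root last, so walk postorder right-to-left;
each value is the root of the current inorder slice — split it at that
value, recurse on the right subtree first, then the left.
Recursive splits:
  root=22; inorder splits into left=[3, 4, 5, 13, 18], right=[24]
  root=24; inorder splits into left=[], right=[]
  root=18; inorder splits into left=[3, 4, 5, 13], right=[]
  root=4; inorder splits into left=[3], right=[5, 13]
  root=5; inorder splits into left=[], right=[13]
  root=13; inorder splits into left=[], right=[]
  root=3; inorder splits into left=[], right=[]
Reconstructed level-order: [22, 18, 24, 4, 3, 5, 13]


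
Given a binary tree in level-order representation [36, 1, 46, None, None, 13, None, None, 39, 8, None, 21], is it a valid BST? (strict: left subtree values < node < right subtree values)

Level-order array: [36, 1, 46, None, None, 13, None, None, 39, 8, None, 21]
Validate using subtree bounds (lo, hi): at each node, require lo < value < hi,
then recurse left with hi=value and right with lo=value.
Preorder trace (stopping at first violation):
  at node 36 with bounds (-inf, +inf): OK
  at node 1 with bounds (-inf, 36): OK
  at node 46 with bounds (36, +inf): OK
  at node 13 with bounds (36, 46): VIOLATION
Node 13 violates its bound: not (36 < 13 < 46).
Result: Not a valid BST


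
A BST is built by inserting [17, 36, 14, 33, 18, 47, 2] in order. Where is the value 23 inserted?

Starting tree (level order): [17, 14, 36, 2, None, 33, 47, None, None, 18]
Insertion path: 17 -> 36 -> 33 -> 18
Result: insert 23 as right child of 18
Final tree (level order): [17, 14, 36, 2, None, 33, 47, None, None, 18, None, None, None, None, 23]


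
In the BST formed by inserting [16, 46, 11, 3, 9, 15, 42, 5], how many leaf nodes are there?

Tree built from: [16, 46, 11, 3, 9, 15, 42, 5]
Tree (level-order array): [16, 11, 46, 3, 15, 42, None, None, 9, None, None, None, None, 5]
Rule: A leaf has 0 children.
Per-node child counts:
  node 16: 2 child(ren)
  node 11: 2 child(ren)
  node 3: 1 child(ren)
  node 9: 1 child(ren)
  node 5: 0 child(ren)
  node 15: 0 child(ren)
  node 46: 1 child(ren)
  node 42: 0 child(ren)
Matching nodes: [5, 15, 42]
Count of leaf nodes: 3


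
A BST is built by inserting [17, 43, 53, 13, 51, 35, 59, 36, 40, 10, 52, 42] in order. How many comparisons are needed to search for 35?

Search path for 35: 17 -> 43 -> 35
Found: True
Comparisons: 3


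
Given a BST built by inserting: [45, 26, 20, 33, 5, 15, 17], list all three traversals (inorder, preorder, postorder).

Tree insertion order: [45, 26, 20, 33, 5, 15, 17]
Tree (level-order array): [45, 26, None, 20, 33, 5, None, None, None, None, 15, None, 17]
Inorder (L, root, R): [5, 15, 17, 20, 26, 33, 45]
Preorder (root, L, R): [45, 26, 20, 5, 15, 17, 33]
Postorder (L, R, root): [17, 15, 5, 20, 33, 26, 45]


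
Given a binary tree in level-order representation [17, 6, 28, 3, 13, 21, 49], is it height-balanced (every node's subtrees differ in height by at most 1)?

Tree (level-order array): [17, 6, 28, 3, 13, 21, 49]
Definition: a tree is height-balanced if, at every node, |h(left) - h(right)| <= 1 (empty subtree has height -1).
Bottom-up per-node check:
  node 3: h_left=-1, h_right=-1, diff=0 [OK], height=0
  node 13: h_left=-1, h_right=-1, diff=0 [OK], height=0
  node 6: h_left=0, h_right=0, diff=0 [OK], height=1
  node 21: h_left=-1, h_right=-1, diff=0 [OK], height=0
  node 49: h_left=-1, h_right=-1, diff=0 [OK], height=0
  node 28: h_left=0, h_right=0, diff=0 [OK], height=1
  node 17: h_left=1, h_right=1, diff=0 [OK], height=2
All nodes satisfy the balance condition.
Result: Balanced


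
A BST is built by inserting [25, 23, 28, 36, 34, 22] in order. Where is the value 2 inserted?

Starting tree (level order): [25, 23, 28, 22, None, None, 36, None, None, 34]
Insertion path: 25 -> 23 -> 22
Result: insert 2 as left child of 22
Final tree (level order): [25, 23, 28, 22, None, None, 36, 2, None, 34]


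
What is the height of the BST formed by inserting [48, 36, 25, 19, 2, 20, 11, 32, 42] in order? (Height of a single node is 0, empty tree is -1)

Insertion order: [48, 36, 25, 19, 2, 20, 11, 32, 42]
Tree (level-order array): [48, 36, None, 25, 42, 19, 32, None, None, 2, 20, None, None, None, 11]
Compute height bottom-up (empty subtree = -1):
  height(11) = 1 + max(-1, -1) = 0
  height(2) = 1 + max(-1, 0) = 1
  height(20) = 1 + max(-1, -1) = 0
  height(19) = 1 + max(1, 0) = 2
  height(32) = 1 + max(-1, -1) = 0
  height(25) = 1 + max(2, 0) = 3
  height(42) = 1 + max(-1, -1) = 0
  height(36) = 1 + max(3, 0) = 4
  height(48) = 1 + max(4, -1) = 5
Height = 5


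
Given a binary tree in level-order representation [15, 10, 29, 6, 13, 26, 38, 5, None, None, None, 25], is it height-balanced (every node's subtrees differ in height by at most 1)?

Tree (level-order array): [15, 10, 29, 6, 13, 26, 38, 5, None, None, None, 25]
Definition: a tree is height-balanced if, at every node, |h(left) - h(right)| <= 1 (empty subtree has height -1).
Bottom-up per-node check:
  node 5: h_left=-1, h_right=-1, diff=0 [OK], height=0
  node 6: h_left=0, h_right=-1, diff=1 [OK], height=1
  node 13: h_left=-1, h_right=-1, diff=0 [OK], height=0
  node 10: h_left=1, h_right=0, diff=1 [OK], height=2
  node 25: h_left=-1, h_right=-1, diff=0 [OK], height=0
  node 26: h_left=0, h_right=-1, diff=1 [OK], height=1
  node 38: h_left=-1, h_right=-1, diff=0 [OK], height=0
  node 29: h_left=1, h_right=0, diff=1 [OK], height=2
  node 15: h_left=2, h_right=2, diff=0 [OK], height=3
All nodes satisfy the balance condition.
Result: Balanced


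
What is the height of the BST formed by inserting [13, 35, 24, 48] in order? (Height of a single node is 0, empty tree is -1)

Insertion order: [13, 35, 24, 48]
Tree (level-order array): [13, None, 35, 24, 48]
Compute height bottom-up (empty subtree = -1):
  height(24) = 1 + max(-1, -1) = 0
  height(48) = 1 + max(-1, -1) = 0
  height(35) = 1 + max(0, 0) = 1
  height(13) = 1 + max(-1, 1) = 2
Height = 2


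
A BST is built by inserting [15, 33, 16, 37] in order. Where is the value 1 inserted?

Starting tree (level order): [15, None, 33, 16, 37]
Insertion path: 15
Result: insert 1 as left child of 15
Final tree (level order): [15, 1, 33, None, None, 16, 37]


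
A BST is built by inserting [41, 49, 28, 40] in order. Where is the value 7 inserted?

Starting tree (level order): [41, 28, 49, None, 40]
Insertion path: 41 -> 28
Result: insert 7 as left child of 28
Final tree (level order): [41, 28, 49, 7, 40]


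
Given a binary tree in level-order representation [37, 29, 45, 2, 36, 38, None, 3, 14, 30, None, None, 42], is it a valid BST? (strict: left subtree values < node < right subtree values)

Level-order array: [37, 29, 45, 2, 36, 38, None, 3, 14, 30, None, None, 42]
Validate using subtree bounds (lo, hi): at each node, require lo < value < hi,
then recurse left with hi=value and right with lo=value.
Preorder trace (stopping at first violation):
  at node 37 with bounds (-inf, +inf): OK
  at node 29 with bounds (-inf, 37): OK
  at node 2 with bounds (-inf, 29): OK
  at node 3 with bounds (-inf, 2): VIOLATION
Node 3 violates its bound: not (-inf < 3 < 2).
Result: Not a valid BST


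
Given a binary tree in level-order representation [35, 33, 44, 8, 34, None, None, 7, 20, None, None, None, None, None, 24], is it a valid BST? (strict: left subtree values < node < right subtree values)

Level-order array: [35, 33, 44, 8, 34, None, None, 7, 20, None, None, None, None, None, 24]
Validate using subtree bounds (lo, hi): at each node, require lo < value < hi,
then recurse left with hi=value and right with lo=value.
Preorder trace (stopping at first violation):
  at node 35 with bounds (-inf, +inf): OK
  at node 33 with bounds (-inf, 35): OK
  at node 8 with bounds (-inf, 33): OK
  at node 7 with bounds (-inf, 8): OK
  at node 20 with bounds (8, 33): OK
  at node 24 with bounds (20, 33): OK
  at node 34 with bounds (33, 35): OK
  at node 44 with bounds (35, +inf): OK
No violation found at any node.
Result: Valid BST


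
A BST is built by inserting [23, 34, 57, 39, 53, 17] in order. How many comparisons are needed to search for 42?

Search path for 42: 23 -> 34 -> 57 -> 39 -> 53
Found: False
Comparisons: 5


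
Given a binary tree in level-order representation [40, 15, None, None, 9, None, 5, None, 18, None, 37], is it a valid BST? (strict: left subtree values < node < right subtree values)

Level-order array: [40, 15, None, None, 9, None, 5, None, 18, None, 37]
Validate using subtree bounds (lo, hi): at each node, require lo < value < hi,
then recurse left with hi=value and right with lo=value.
Preorder trace (stopping at first violation):
  at node 40 with bounds (-inf, +inf): OK
  at node 15 with bounds (-inf, 40): OK
  at node 9 with bounds (15, 40): VIOLATION
Node 9 violates its bound: not (15 < 9 < 40).
Result: Not a valid BST


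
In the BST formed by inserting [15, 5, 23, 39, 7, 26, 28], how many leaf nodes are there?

Tree built from: [15, 5, 23, 39, 7, 26, 28]
Tree (level-order array): [15, 5, 23, None, 7, None, 39, None, None, 26, None, None, 28]
Rule: A leaf has 0 children.
Per-node child counts:
  node 15: 2 child(ren)
  node 5: 1 child(ren)
  node 7: 0 child(ren)
  node 23: 1 child(ren)
  node 39: 1 child(ren)
  node 26: 1 child(ren)
  node 28: 0 child(ren)
Matching nodes: [7, 28]
Count of leaf nodes: 2


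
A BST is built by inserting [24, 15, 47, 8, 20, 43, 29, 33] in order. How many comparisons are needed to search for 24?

Search path for 24: 24
Found: True
Comparisons: 1


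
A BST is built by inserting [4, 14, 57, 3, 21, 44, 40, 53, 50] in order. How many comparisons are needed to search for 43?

Search path for 43: 4 -> 14 -> 57 -> 21 -> 44 -> 40
Found: False
Comparisons: 6


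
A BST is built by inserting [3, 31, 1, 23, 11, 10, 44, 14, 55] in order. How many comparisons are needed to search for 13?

Search path for 13: 3 -> 31 -> 23 -> 11 -> 14
Found: False
Comparisons: 5


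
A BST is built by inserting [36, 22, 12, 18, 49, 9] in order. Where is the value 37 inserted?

Starting tree (level order): [36, 22, 49, 12, None, None, None, 9, 18]
Insertion path: 36 -> 49
Result: insert 37 as left child of 49
Final tree (level order): [36, 22, 49, 12, None, 37, None, 9, 18]


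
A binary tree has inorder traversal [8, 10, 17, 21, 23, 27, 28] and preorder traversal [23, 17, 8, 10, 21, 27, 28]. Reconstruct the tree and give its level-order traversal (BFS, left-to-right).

Inorder:  [8, 10, 17, 21, 23, 27, 28]
Preorder: [23, 17, 8, 10, 21, 27, 28]
Algorithm: preorder visits root first, so consume preorder in order;
for each root, split the current inorder slice at that value into
left-subtree inorder and right-subtree inorder, then recurse.
Recursive splits:
  root=23; inorder splits into left=[8, 10, 17, 21], right=[27, 28]
  root=17; inorder splits into left=[8, 10], right=[21]
  root=8; inorder splits into left=[], right=[10]
  root=10; inorder splits into left=[], right=[]
  root=21; inorder splits into left=[], right=[]
  root=27; inorder splits into left=[], right=[28]
  root=28; inorder splits into left=[], right=[]
Reconstructed level-order: [23, 17, 27, 8, 21, 28, 10]


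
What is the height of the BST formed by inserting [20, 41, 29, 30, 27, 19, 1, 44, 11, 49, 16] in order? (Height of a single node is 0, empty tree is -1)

Insertion order: [20, 41, 29, 30, 27, 19, 1, 44, 11, 49, 16]
Tree (level-order array): [20, 19, 41, 1, None, 29, 44, None, 11, 27, 30, None, 49, None, 16]
Compute height bottom-up (empty subtree = -1):
  height(16) = 1 + max(-1, -1) = 0
  height(11) = 1 + max(-1, 0) = 1
  height(1) = 1 + max(-1, 1) = 2
  height(19) = 1 + max(2, -1) = 3
  height(27) = 1 + max(-1, -1) = 0
  height(30) = 1 + max(-1, -1) = 0
  height(29) = 1 + max(0, 0) = 1
  height(49) = 1 + max(-1, -1) = 0
  height(44) = 1 + max(-1, 0) = 1
  height(41) = 1 + max(1, 1) = 2
  height(20) = 1 + max(3, 2) = 4
Height = 4


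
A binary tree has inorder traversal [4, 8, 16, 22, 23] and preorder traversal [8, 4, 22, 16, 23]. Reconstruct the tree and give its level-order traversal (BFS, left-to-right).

Inorder:  [4, 8, 16, 22, 23]
Preorder: [8, 4, 22, 16, 23]
Algorithm: preorder visits root first, so consume preorder in order;
for each root, split the current inorder slice at that value into
left-subtree inorder and right-subtree inorder, then recurse.
Recursive splits:
  root=8; inorder splits into left=[4], right=[16, 22, 23]
  root=4; inorder splits into left=[], right=[]
  root=22; inorder splits into left=[16], right=[23]
  root=16; inorder splits into left=[], right=[]
  root=23; inorder splits into left=[], right=[]
Reconstructed level-order: [8, 4, 22, 16, 23]


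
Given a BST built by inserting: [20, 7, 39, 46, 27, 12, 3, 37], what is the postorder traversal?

Tree insertion order: [20, 7, 39, 46, 27, 12, 3, 37]
Tree (level-order array): [20, 7, 39, 3, 12, 27, 46, None, None, None, None, None, 37]
Postorder traversal: [3, 12, 7, 37, 27, 46, 39, 20]


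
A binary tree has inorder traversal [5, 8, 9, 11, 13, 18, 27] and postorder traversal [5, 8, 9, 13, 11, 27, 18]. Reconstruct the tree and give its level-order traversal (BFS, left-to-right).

Inorder:   [5, 8, 9, 11, 13, 18, 27]
Postorder: [5, 8, 9, 13, 11, 27, 18]
Algorithm: postorder visits root last, so walk postorder right-to-left;
each value is the root of the current inorder slice — split it at that
value, recurse on the right subtree first, then the left.
Recursive splits:
  root=18; inorder splits into left=[5, 8, 9, 11, 13], right=[27]
  root=27; inorder splits into left=[], right=[]
  root=11; inorder splits into left=[5, 8, 9], right=[13]
  root=13; inorder splits into left=[], right=[]
  root=9; inorder splits into left=[5, 8], right=[]
  root=8; inorder splits into left=[5], right=[]
  root=5; inorder splits into left=[], right=[]
Reconstructed level-order: [18, 11, 27, 9, 13, 8, 5]


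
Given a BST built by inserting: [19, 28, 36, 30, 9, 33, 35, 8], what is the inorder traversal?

Tree insertion order: [19, 28, 36, 30, 9, 33, 35, 8]
Tree (level-order array): [19, 9, 28, 8, None, None, 36, None, None, 30, None, None, 33, None, 35]
Inorder traversal: [8, 9, 19, 28, 30, 33, 35, 36]


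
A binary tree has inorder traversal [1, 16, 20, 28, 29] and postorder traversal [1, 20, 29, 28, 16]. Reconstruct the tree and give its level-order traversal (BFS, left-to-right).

Inorder:   [1, 16, 20, 28, 29]
Postorder: [1, 20, 29, 28, 16]
Algorithm: postorder visits root last, so walk postorder right-to-left;
each value is the root of the current inorder slice — split it at that
value, recurse on the right subtree first, then the left.
Recursive splits:
  root=16; inorder splits into left=[1], right=[20, 28, 29]
  root=28; inorder splits into left=[20], right=[29]
  root=29; inorder splits into left=[], right=[]
  root=20; inorder splits into left=[], right=[]
  root=1; inorder splits into left=[], right=[]
Reconstructed level-order: [16, 1, 28, 20, 29]


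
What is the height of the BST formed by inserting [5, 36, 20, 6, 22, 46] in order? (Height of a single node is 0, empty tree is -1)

Insertion order: [5, 36, 20, 6, 22, 46]
Tree (level-order array): [5, None, 36, 20, 46, 6, 22]
Compute height bottom-up (empty subtree = -1):
  height(6) = 1 + max(-1, -1) = 0
  height(22) = 1 + max(-1, -1) = 0
  height(20) = 1 + max(0, 0) = 1
  height(46) = 1 + max(-1, -1) = 0
  height(36) = 1 + max(1, 0) = 2
  height(5) = 1 + max(-1, 2) = 3
Height = 3


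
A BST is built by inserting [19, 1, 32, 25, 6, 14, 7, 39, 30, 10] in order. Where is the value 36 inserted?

Starting tree (level order): [19, 1, 32, None, 6, 25, 39, None, 14, None, 30, None, None, 7, None, None, None, None, 10]
Insertion path: 19 -> 32 -> 39
Result: insert 36 as left child of 39
Final tree (level order): [19, 1, 32, None, 6, 25, 39, None, 14, None, 30, 36, None, 7, None, None, None, None, None, None, 10]


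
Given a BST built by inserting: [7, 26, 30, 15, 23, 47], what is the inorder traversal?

Tree insertion order: [7, 26, 30, 15, 23, 47]
Tree (level-order array): [7, None, 26, 15, 30, None, 23, None, 47]
Inorder traversal: [7, 15, 23, 26, 30, 47]


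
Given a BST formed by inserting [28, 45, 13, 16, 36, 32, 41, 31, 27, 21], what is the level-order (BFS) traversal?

Tree insertion order: [28, 45, 13, 16, 36, 32, 41, 31, 27, 21]
Tree (level-order array): [28, 13, 45, None, 16, 36, None, None, 27, 32, 41, 21, None, 31]
BFS from the root, enqueuing left then right child of each popped node:
  queue [28] -> pop 28, enqueue [13, 45], visited so far: [28]
  queue [13, 45] -> pop 13, enqueue [16], visited so far: [28, 13]
  queue [45, 16] -> pop 45, enqueue [36], visited so far: [28, 13, 45]
  queue [16, 36] -> pop 16, enqueue [27], visited so far: [28, 13, 45, 16]
  queue [36, 27] -> pop 36, enqueue [32, 41], visited so far: [28, 13, 45, 16, 36]
  queue [27, 32, 41] -> pop 27, enqueue [21], visited so far: [28, 13, 45, 16, 36, 27]
  queue [32, 41, 21] -> pop 32, enqueue [31], visited so far: [28, 13, 45, 16, 36, 27, 32]
  queue [41, 21, 31] -> pop 41, enqueue [none], visited so far: [28, 13, 45, 16, 36, 27, 32, 41]
  queue [21, 31] -> pop 21, enqueue [none], visited so far: [28, 13, 45, 16, 36, 27, 32, 41, 21]
  queue [31] -> pop 31, enqueue [none], visited so far: [28, 13, 45, 16, 36, 27, 32, 41, 21, 31]
Result: [28, 13, 45, 16, 36, 27, 32, 41, 21, 31]


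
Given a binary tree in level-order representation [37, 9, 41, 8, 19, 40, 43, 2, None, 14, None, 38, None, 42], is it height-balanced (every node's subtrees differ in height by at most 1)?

Tree (level-order array): [37, 9, 41, 8, 19, 40, 43, 2, None, 14, None, 38, None, 42]
Definition: a tree is height-balanced if, at every node, |h(left) - h(right)| <= 1 (empty subtree has height -1).
Bottom-up per-node check:
  node 2: h_left=-1, h_right=-1, diff=0 [OK], height=0
  node 8: h_left=0, h_right=-1, diff=1 [OK], height=1
  node 14: h_left=-1, h_right=-1, diff=0 [OK], height=0
  node 19: h_left=0, h_right=-1, diff=1 [OK], height=1
  node 9: h_left=1, h_right=1, diff=0 [OK], height=2
  node 38: h_left=-1, h_right=-1, diff=0 [OK], height=0
  node 40: h_left=0, h_right=-1, diff=1 [OK], height=1
  node 42: h_left=-1, h_right=-1, diff=0 [OK], height=0
  node 43: h_left=0, h_right=-1, diff=1 [OK], height=1
  node 41: h_left=1, h_right=1, diff=0 [OK], height=2
  node 37: h_left=2, h_right=2, diff=0 [OK], height=3
All nodes satisfy the balance condition.
Result: Balanced


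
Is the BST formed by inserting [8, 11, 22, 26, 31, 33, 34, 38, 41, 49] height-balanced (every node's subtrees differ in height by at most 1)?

Tree (level-order array): [8, None, 11, None, 22, None, 26, None, 31, None, 33, None, 34, None, 38, None, 41, None, 49]
Definition: a tree is height-balanced if, at every node, |h(left) - h(right)| <= 1 (empty subtree has height -1).
Bottom-up per-node check:
  node 49: h_left=-1, h_right=-1, diff=0 [OK], height=0
  node 41: h_left=-1, h_right=0, diff=1 [OK], height=1
  node 38: h_left=-1, h_right=1, diff=2 [FAIL (|-1-1|=2 > 1)], height=2
  node 34: h_left=-1, h_right=2, diff=3 [FAIL (|-1-2|=3 > 1)], height=3
  node 33: h_left=-1, h_right=3, diff=4 [FAIL (|-1-3|=4 > 1)], height=4
  node 31: h_left=-1, h_right=4, diff=5 [FAIL (|-1-4|=5 > 1)], height=5
  node 26: h_left=-1, h_right=5, diff=6 [FAIL (|-1-5|=6 > 1)], height=6
  node 22: h_left=-1, h_right=6, diff=7 [FAIL (|-1-6|=7 > 1)], height=7
  node 11: h_left=-1, h_right=7, diff=8 [FAIL (|-1-7|=8 > 1)], height=8
  node 8: h_left=-1, h_right=8, diff=9 [FAIL (|-1-8|=9 > 1)], height=9
Node 38 violates the condition: |-1 - 1| = 2 > 1.
Result: Not balanced


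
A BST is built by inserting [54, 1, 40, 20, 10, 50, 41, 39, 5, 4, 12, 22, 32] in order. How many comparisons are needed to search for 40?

Search path for 40: 54 -> 1 -> 40
Found: True
Comparisons: 3


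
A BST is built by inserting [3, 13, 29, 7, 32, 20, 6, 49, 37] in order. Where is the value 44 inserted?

Starting tree (level order): [3, None, 13, 7, 29, 6, None, 20, 32, None, None, None, None, None, 49, 37]
Insertion path: 3 -> 13 -> 29 -> 32 -> 49 -> 37
Result: insert 44 as right child of 37
Final tree (level order): [3, None, 13, 7, 29, 6, None, 20, 32, None, None, None, None, None, 49, 37, None, None, 44]


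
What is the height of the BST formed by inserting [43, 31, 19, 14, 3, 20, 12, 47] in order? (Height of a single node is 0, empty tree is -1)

Insertion order: [43, 31, 19, 14, 3, 20, 12, 47]
Tree (level-order array): [43, 31, 47, 19, None, None, None, 14, 20, 3, None, None, None, None, 12]
Compute height bottom-up (empty subtree = -1):
  height(12) = 1 + max(-1, -1) = 0
  height(3) = 1 + max(-1, 0) = 1
  height(14) = 1 + max(1, -1) = 2
  height(20) = 1 + max(-1, -1) = 0
  height(19) = 1 + max(2, 0) = 3
  height(31) = 1 + max(3, -1) = 4
  height(47) = 1 + max(-1, -1) = 0
  height(43) = 1 + max(4, 0) = 5
Height = 5


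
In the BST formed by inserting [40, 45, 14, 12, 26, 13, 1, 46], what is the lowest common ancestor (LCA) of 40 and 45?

Tree insertion order: [40, 45, 14, 12, 26, 13, 1, 46]
Tree (level-order array): [40, 14, 45, 12, 26, None, 46, 1, 13]
In a BST, the LCA of p=40, q=45 is the first node v on the
root-to-leaf path with p <= v <= q (go left if both < v, right if both > v).
Walk from root:
  at 40: 40 <= 40 <= 45, this is the LCA
LCA = 40


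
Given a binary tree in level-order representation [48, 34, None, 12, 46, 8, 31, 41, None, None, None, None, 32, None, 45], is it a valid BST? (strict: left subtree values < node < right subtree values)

Level-order array: [48, 34, None, 12, 46, 8, 31, 41, None, None, None, None, 32, None, 45]
Validate using subtree bounds (lo, hi): at each node, require lo < value < hi,
then recurse left with hi=value and right with lo=value.
Preorder trace (stopping at first violation):
  at node 48 with bounds (-inf, +inf): OK
  at node 34 with bounds (-inf, 48): OK
  at node 12 with bounds (-inf, 34): OK
  at node 8 with bounds (-inf, 12): OK
  at node 31 with bounds (12, 34): OK
  at node 32 with bounds (31, 34): OK
  at node 46 with bounds (34, 48): OK
  at node 41 with bounds (34, 46): OK
  at node 45 with bounds (41, 46): OK
No violation found at any node.
Result: Valid BST


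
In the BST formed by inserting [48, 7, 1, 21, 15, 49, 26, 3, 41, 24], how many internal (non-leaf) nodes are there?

Tree built from: [48, 7, 1, 21, 15, 49, 26, 3, 41, 24]
Tree (level-order array): [48, 7, 49, 1, 21, None, None, None, 3, 15, 26, None, None, None, None, 24, 41]
Rule: An internal node has at least one child.
Per-node child counts:
  node 48: 2 child(ren)
  node 7: 2 child(ren)
  node 1: 1 child(ren)
  node 3: 0 child(ren)
  node 21: 2 child(ren)
  node 15: 0 child(ren)
  node 26: 2 child(ren)
  node 24: 0 child(ren)
  node 41: 0 child(ren)
  node 49: 0 child(ren)
Matching nodes: [48, 7, 1, 21, 26]
Count of internal (non-leaf) nodes: 5


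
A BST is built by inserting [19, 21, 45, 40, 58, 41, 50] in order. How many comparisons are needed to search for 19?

Search path for 19: 19
Found: True
Comparisons: 1


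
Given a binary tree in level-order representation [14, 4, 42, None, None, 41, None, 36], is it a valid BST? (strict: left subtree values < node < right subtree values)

Level-order array: [14, 4, 42, None, None, 41, None, 36]
Validate using subtree bounds (lo, hi): at each node, require lo < value < hi,
then recurse left with hi=value and right with lo=value.
Preorder trace (stopping at first violation):
  at node 14 with bounds (-inf, +inf): OK
  at node 4 with bounds (-inf, 14): OK
  at node 42 with bounds (14, +inf): OK
  at node 41 with bounds (14, 42): OK
  at node 36 with bounds (14, 41): OK
No violation found at any node.
Result: Valid BST


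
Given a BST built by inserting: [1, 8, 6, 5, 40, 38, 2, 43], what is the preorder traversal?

Tree insertion order: [1, 8, 6, 5, 40, 38, 2, 43]
Tree (level-order array): [1, None, 8, 6, 40, 5, None, 38, 43, 2]
Preorder traversal: [1, 8, 6, 5, 2, 40, 38, 43]


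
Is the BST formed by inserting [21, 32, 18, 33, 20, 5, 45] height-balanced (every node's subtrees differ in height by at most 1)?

Tree (level-order array): [21, 18, 32, 5, 20, None, 33, None, None, None, None, None, 45]
Definition: a tree is height-balanced if, at every node, |h(left) - h(right)| <= 1 (empty subtree has height -1).
Bottom-up per-node check:
  node 5: h_left=-1, h_right=-1, diff=0 [OK], height=0
  node 20: h_left=-1, h_right=-1, diff=0 [OK], height=0
  node 18: h_left=0, h_right=0, diff=0 [OK], height=1
  node 45: h_left=-1, h_right=-1, diff=0 [OK], height=0
  node 33: h_left=-1, h_right=0, diff=1 [OK], height=1
  node 32: h_left=-1, h_right=1, diff=2 [FAIL (|-1-1|=2 > 1)], height=2
  node 21: h_left=1, h_right=2, diff=1 [OK], height=3
Node 32 violates the condition: |-1 - 1| = 2 > 1.
Result: Not balanced


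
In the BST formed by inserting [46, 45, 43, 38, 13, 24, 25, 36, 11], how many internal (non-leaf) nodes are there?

Tree built from: [46, 45, 43, 38, 13, 24, 25, 36, 11]
Tree (level-order array): [46, 45, None, 43, None, 38, None, 13, None, 11, 24, None, None, None, 25, None, 36]
Rule: An internal node has at least one child.
Per-node child counts:
  node 46: 1 child(ren)
  node 45: 1 child(ren)
  node 43: 1 child(ren)
  node 38: 1 child(ren)
  node 13: 2 child(ren)
  node 11: 0 child(ren)
  node 24: 1 child(ren)
  node 25: 1 child(ren)
  node 36: 0 child(ren)
Matching nodes: [46, 45, 43, 38, 13, 24, 25]
Count of internal (non-leaf) nodes: 7


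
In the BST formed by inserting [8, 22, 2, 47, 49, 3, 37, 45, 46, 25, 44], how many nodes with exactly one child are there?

Tree built from: [8, 22, 2, 47, 49, 3, 37, 45, 46, 25, 44]
Tree (level-order array): [8, 2, 22, None, 3, None, 47, None, None, 37, 49, 25, 45, None, None, None, None, 44, 46]
Rule: These are nodes with exactly 1 non-null child.
Per-node child counts:
  node 8: 2 child(ren)
  node 2: 1 child(ren)
  node 3: 0 child(ren)
  node 22: 1 child(ren)
  node 47: 2 child(ren)
  node 37: 2 child(ren)
  node 25: 0 child(ren)
  node 45: 2 child(ren)
  node 44: 0 child(ren)
  node 46: 0 child(ren)
  node 49: 0 child(ren)
Matching nodes: [2, 22]
Count of nodes with exactly one child: 2


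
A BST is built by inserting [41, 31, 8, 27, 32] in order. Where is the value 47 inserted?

Starting tree (level order): [41, 31, None, 8, 32, None, 27]
Insertion path: 41
Result: insert 47 as right child of 41
Final tree (level order): [41, 31, 47, 8, 32, None, None, None, 27]


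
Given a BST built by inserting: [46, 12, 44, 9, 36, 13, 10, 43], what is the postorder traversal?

Tree insertion order: [46, 12, 44, 9, 36, 13, 10, 43]
Tree (level-order array): [46, 12, None, 9, 44, None, 10, 36, None, None, None, 13, 43]
Postorder traversal: [10, 9, 13, 43, 36, 44, 12, 46]


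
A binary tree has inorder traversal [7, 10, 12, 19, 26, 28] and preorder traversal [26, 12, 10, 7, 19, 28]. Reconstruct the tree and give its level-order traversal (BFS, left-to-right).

Inorder:  [7, 10, 12, 19, 26, 28]
Preorder: [26, 12, 10, 7, 19, 28]
Algorithm: preorder visits root first, so consume preorder in order;
for each root, split the current inorder slice at that value into
left-subtree inorder and right-subtree inorder, then recurse.
Recursive splits:
  root=26; inorder splits into left=[7, 10, 12, 19], right=[28]
  root=12; inorder splits into left=[7, 10], right=[19]
  root=10; inorder splits into left=[7], right=[]
  root=7; inorder splits into left=[], right=[]
  root=19; inorder splits into left=[], right=[]
  root=28; inorder splits into left=[], right=[]
Reconstructed level-order: [26, 12, 28, 10, 19, 7]


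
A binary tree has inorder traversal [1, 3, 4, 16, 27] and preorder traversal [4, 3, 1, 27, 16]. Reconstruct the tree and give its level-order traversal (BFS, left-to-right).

Inorder:  [1, 3, 4, 16, 27]
Preorder: [4, 3, 1, 27, 16]
Algorithm: preorder visits root first, so consume preorder in order;
for each root, split the current inorder slice at that value into
left-subtree inorder and right-subtree inorder, then recurse.
Recursive splits:
  root=4; inorder splits into left=[1, 3], right=[16, 27]
  root=3; inorder splits into left=[1], right=[]
  root=1; inorder splits into left=[], right=[]
  root=27; inorder splits into left=[16], right=[]
  root=16; inorder splits into left=[], right=[]
Reconstructed level-order: [4, 3, 27, 1, 16]


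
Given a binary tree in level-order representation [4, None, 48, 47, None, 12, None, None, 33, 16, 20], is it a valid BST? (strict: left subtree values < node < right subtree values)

Level-order array: [4, None, 48, 47, None, 12, None, None, 33, 16, 20]
Validate using subtree bounds (lo, hi): at each node, require lo < value < hi,
then recurse left with hi=value and right with lo=value.
Preorder trace (stopping at first violation):
  at node 4 with bounds (-inf, +inf): OK
  at node 48 with bounds (4, +inf): OK
  at node 47 with bounds (4, 48): OK
  at node 12 with bounds (4, 47): OK
  at node 33 with bounds (12, 47): OK
  at node 16 with bounds (12, 33): OK
  at node 20 with bounds (33, 47): VIOLATION
Node 20 violates its bound: not (33 < 20 < 47).
Result: Not a valid BST


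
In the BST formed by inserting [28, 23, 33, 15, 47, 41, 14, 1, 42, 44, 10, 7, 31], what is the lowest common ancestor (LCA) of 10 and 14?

Tree insertion order: [28, 23, 33, 15, 47, 41, 14, 1, 42, 44, 10, 7, 31]
Tree (level-order array): [28, 23, 33, 15, None, 31, 47, 14, None, None, None, 41, None, 1, None, None, 42, None, 10, None, 44, 7]
In a BST, the LCA of p=10, q=14 is the first node v on the
root-to-leaf path with p <= v <= q (go left if both < v, right if both > v).
Walk from root:
  at 28: both 10 and 14 < 28, go left
  at 23: both 10 and 14 < 23, go left
  at 15: both 10 and 14 < 15, go left
  at 14: 10 <= 14 <= 14, this is the LCA
LCA = 14


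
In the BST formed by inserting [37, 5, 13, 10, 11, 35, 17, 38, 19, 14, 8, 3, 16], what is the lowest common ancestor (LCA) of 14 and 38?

Tree insertion order: [37, 5, 13, 10, 11, 35, 17, 38, 19, 14, 8, 3, 16]
Tree (level-order array): [37, 5, 38, 3, 13, None, None, None, None, 10, 35, 8, 11, 17, None, None, None, None, None, 14, 19, None, 16]
In a BST, the LCA of p=14, q=38 is the first node v on the
root-to-leaf path with p <= v <= q (go left if both < v, right if both > v).
Walk from root:
  at 37: 14 <= 37 <= 38, this is the LCA
LCA = 37


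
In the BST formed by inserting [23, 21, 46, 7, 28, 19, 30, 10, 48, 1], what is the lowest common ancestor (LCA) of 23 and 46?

Tree insertion order: [23, 21, 46, 7, 28, 19, 30, 10, 48, 1]
Tree (level-order array): [23, 21, 46, 7, None, 28, 48, 1, 19, None, 30, None, None, None, None, 10]
In a BST, the LCA of p=23, q=46 is the first node v on the
root-to-leaf path with p <= v <= q (go left if both < v, right if both > v).
Walk from root:
  at 23: 23 <= 23 <= 46, this is the LCA
LCA = 23


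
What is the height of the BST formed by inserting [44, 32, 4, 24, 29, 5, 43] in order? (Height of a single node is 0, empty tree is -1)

Insertion order: [44, 32, 4, 24, 29, 5, 43]
Tree (level-order array): [44, 32, None, 4, 43, None, 24, None, None, 5, 29]
Compute height bottom-up (empty subtree = -1):
  height(5) = 1 + max(-1, -1) = 0
  height(29) = 1 + max(-1, -1) = 0
  height(24) = 1 + max(0, 0) = 1
  height(4) = 1 + max(-1, 1) = 2
  height(43) = 1 + max(-1, -1) = 0
  height(32) = 1 + max(2, 0) = 3
  height(44) = 1 + max(3, -1) = 4
Height = 4


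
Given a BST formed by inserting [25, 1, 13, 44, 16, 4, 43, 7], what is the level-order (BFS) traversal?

Tree insertion order: [25, 1, 13, 44, 16, 4, 43, 7]
Tree (level-order array): [25, 1, 44, None, 13, 43, None, 4, 16, None, None, None, 7]
BFS from the root, enqueuing left then right child of each popped node:
  queue [25] -> pop 25, enqueue [1, 44], visited so far: [25]
  queue [1, 44] -> pop 1, enqueue [13], visited so far: [25, 1]
  queue [44, 13] -> pop 44, enqueue [43], visited so far: [25, 1, 44]
  queue [13, 43] -> pop 13, enqueue [4, 16], visited so far: [25, 1, 44, 13]
  queue [43, 4, 16] -> pop 43, enqueue [none], visited so far: [25, 1, 44, 13, 43]
  queue [4, 16] -> pop 4, enqueue [7], visited so far: [25, 1, 44, 13, 43, 4]
  queue [16, 7] -> pop 16, enqueue [none], visited so far: [25, 1, 44, 13, 43, 4, 16]
  queue [7] -> pop 7, enqueue [none], visited so far: [25, 1, 44, 13, 43, 4, 16, 7]
Result: [25, 1, 44, 13, 43, 4, 16, 7]


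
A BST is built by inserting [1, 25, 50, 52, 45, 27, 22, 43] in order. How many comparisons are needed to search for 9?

Search path for 9: 1 -> 25 -> 22
Found: False
Comparisons: 3


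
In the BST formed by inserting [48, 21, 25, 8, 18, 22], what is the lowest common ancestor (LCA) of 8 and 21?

Tree insertion order: [48, 21, 25, 8, 18, 22]
Tree (level-order array): [48, 21, None, 8, 25, None, 18, 22]
In a BST, the LCA of p=8, q=21 is the first node v on the
root-to-leaf path with p <= v <= q (go left if both < v, right if both > v).
Walk from root:
  at 48: both 8 and 21 < 48, go left
  at 21: 8 <= 21 <= 21, this is the LCA
LCA = 21


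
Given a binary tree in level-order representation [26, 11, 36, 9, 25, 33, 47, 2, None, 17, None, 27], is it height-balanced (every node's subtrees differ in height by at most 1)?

Tree (level-order array): [26, 11, 36, 9, 25, 33, 47, 2, None, 17, None, 27]
Definition: a tree is height-balanced if, at every node, |h(left) - h(right)| <= 1 (empty subtree has height -1).
Bottom-up per-node check:
  node 2: h_left=-1, h_right=-1, diff=0 [OK], height=0
  node 9: h_left=0, h_right=-1, diff=1 [OK], height=1
  node 17: h_left=-1, h_right=-1, diff=0 [OK], height=0
  node 25: h_left=0, h_right=-1, diff=1 [OK], height=1
  node 11: h_left=1, h_right=1, diff=0 [OK], height=2
  node 27: h_left=-1, h_right=-1, diff=0 [OK], height=0
  node 33: h_left=0, h_right=-1, diff=1 [OK], height=1
  node 47: h_left=-1, h_right=-1, diff=0 [OK], height=0
  node 36: h_left=1, h_right=0, diff=1 [OK], height=2
  node 26: h_left=2, h_right=2, diff=0 [OK], height=3
All nodes satisfy the balance condition.
Result: Balanced


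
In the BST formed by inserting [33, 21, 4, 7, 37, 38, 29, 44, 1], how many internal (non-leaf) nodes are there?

Tree built from: [33, 21, 4, 7, 37, 38, 29, 44, 1]
Tree (level-order array): [33, 21, 37, 4, 29, None, 38, 1, 7, None, None, None, 44]
Rule: An internal node has at least one child.
Per-node child counts:
  node 33: 2 child(ren)
  node 21: 2 child(ren)
  node 4: 2 child(ren)
  node 1: 0 child(ren)
  node 7: 0 child(ren)
  node 29: 0 child(ren)
  node 37: 1 child(ren)
  node 38: 1 child(ren)
  node 44: 0 child(ren)
Matching nodes: [33, 21, 4, 37, 38]
Count of internal (non-leaf) nodes: 5


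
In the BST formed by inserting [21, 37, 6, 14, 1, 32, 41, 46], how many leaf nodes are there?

Tree built from: [21, 37, 6, 14, 1, 32, 41, 46]
Tree (level-order array): [21, 6, 37, 1, 14, 32, 41, None, None, None, None, None, None, None, 46]
Rule: A leaf has 0 children.
Per-node child counts:
  node 21: 2 child(ren)
  node 6: 2 child(ren)
  node 1: 0 child(ren)
  node 14: 0 child(ren)
  node 37: 2 child(ren)
  node 32: 0 child(ren)
  node 41: 1 child(ren)
  node 46: 0 child(ren)
Matching nodes: [1, 14, 32, 46]
Count of leaf nodes: 4


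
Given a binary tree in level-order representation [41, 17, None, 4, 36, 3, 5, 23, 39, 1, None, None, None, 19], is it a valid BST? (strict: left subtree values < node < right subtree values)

Level-order array: [41, 17, None, 4, 36, 3, 5, 23, 39, 1, None, None, None, 19]
Validate using subtree bounds (lo, hi): at each node, require lo < value < hi,
then recurse left with hi=value and right with lo=value.
Preorder trace (stopping at first violation):
  at node 41 with bounds (-inf, +inf): OK
  at node 17 with bounds (-inf, 41): OK
  at node 4 with bounds (-inf, 17): OK
  at node 3 with bounds (-inf, 4): OK
  at node 1 with bounds (-inf, 3): OK
  at node 5 with bounds (4, 17): OK
  at node 36 with bounds (17, 41): OK
  at node 23 with bounds (17, 36): OK
  at node 19 with bounds (17, 23): OK
  at node 39 with bounds (36, 41): OK
No violation found at any node.
Result: Valid BST


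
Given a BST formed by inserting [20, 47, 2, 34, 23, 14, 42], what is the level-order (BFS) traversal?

Tree insertion order: [20, 47, 2, 34, 23, 14, 42]
Tree (level-order array): [20, 2, 47, None, 14, 34, None, None, None, 23, 42]
BFS from the root, enqueuing left then right child of each popped node:
  queue [20] -> pop 20, enqueue [2, 47], visited so far: [20]
  queue [2, 47] -> pop 2, enqueue [14], visited so far: [20, 2]
  queue [47, 14] -> pop 47, enqueue [34], visited so far: [20, 2, 47]
  queue [14, 34] -> pop 14, enqueue [none], visited so far: [20, 2, 47, 14]
  queue [34] -> pop 34, enqueue [23, 42], visited so far: [20, 2, 47, 14, 34]
  queue [23, 42] -> pop 23, enqueue [none], visited so far: [20, 2, 47, 14, 34, 23]
  queue [42] -> pop 42, enqueue [none], visited so far: [20, 2, 47, 14, 34, 23, 42]
Result: [20, 2, 47, 14, 34, 23, 42]


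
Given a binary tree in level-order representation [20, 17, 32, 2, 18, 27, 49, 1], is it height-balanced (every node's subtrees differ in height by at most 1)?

Tree (level-order array): [20, 17, 32, 2, 18, 27, 49, 1]
Definition: a tree is height-balanced if, at every node, |h(left) - h(right)| <= 1 (empty subtree has height -1).
Bottom-up per-node check:
  node 1: h_left=-1, h_right=-1, diff=0 [OK], height=0
  node 2: h_left=0, h_right=-1, diff=1 [OK], height=1
  node 18: h_left=-1, h_right=-1, diff=0 [OK], height=0
  node 17: h_left=1, h_right=0, diff=1 [OK], height=2
  node 27: h_left=-1, h_right=-1, diff=0 [OK], height=0
  node 49: h_left=-1, h_right=-1, diff=0 [OK], height=0
  node 32: h_left=0, h_right=0, diff=0 [OK], height=1
  node 20: h_left=2, h_right=1, diff=1 [OK], height=3
All nodes satisfy the balance condition.
Result: Balanced


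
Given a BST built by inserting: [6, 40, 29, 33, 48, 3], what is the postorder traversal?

Tree insertion order: [6, 40, 29, 33, 48, 3]
Tree (level-order array): [6, 3, 40, None, None, 29, 48, None, 33]
Postorder traversal: [3, 33, 29, 48, 40, 6]


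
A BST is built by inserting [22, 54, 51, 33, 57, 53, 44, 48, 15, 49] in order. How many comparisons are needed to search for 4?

Search path for 4: 22 -> 15
Found: False
Comparisons: 2


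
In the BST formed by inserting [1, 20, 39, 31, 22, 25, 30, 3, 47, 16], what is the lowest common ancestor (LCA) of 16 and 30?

Tree insertion order: [1, 20, 39, 31, 22, 25, 30, 3, 47, 16]
Tree (level-order array): [1, None, 20, 3, 39, None, 16, 31, 47, None, None, 22, None, None, None, None, 25, None, 30]
In a BST, the LCA of p=16, q=30 is the first node v on the
root-to-leaf path with p <= v <= q (go left if both < v, right if both > v).
Walk from root:
  at 1: both 16 and 30 > 1, go right
  at 20: 16 <= 20 <= 30, this is the LCA
LCA = 20
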